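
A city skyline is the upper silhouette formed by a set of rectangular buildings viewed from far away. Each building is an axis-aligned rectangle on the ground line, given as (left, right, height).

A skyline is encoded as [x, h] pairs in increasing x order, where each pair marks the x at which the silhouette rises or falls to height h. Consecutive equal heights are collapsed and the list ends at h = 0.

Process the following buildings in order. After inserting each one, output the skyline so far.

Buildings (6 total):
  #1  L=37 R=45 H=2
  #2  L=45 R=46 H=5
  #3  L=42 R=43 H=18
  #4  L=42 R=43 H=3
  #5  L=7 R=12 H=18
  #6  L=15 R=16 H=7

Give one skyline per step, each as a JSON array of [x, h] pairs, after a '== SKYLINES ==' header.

== SKYLINES ==
[[37,2],[45,0]]
[[37,2],[45,5],[46,0]]
[[37,2],[42,18],[43,2],[45,5],[46,0]]
[[37,2],[42,18],[43,2],[45,5],[46,0]]
[[7,18],[12,0],[37,2],[42,18],[43,2],[45,5],[46,0]]
[[7,18],[12,0],[15,7],[16,0],[37,2],[42,18],[43,2],[45,5],[46,0]]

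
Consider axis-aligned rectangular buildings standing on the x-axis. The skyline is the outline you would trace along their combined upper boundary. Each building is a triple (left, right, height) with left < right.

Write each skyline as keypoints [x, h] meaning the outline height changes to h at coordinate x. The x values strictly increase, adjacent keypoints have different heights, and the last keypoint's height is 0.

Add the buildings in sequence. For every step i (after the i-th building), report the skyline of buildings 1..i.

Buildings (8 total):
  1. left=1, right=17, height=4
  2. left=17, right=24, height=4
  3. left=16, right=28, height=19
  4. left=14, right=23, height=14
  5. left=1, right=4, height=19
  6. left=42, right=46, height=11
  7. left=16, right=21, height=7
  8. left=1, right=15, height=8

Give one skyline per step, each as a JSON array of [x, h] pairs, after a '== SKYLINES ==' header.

== SKYLINES ==
[[1,4],[17,0]]
[[1,4],[24,0]]
[[1,4],[16,19],[28,0]]
[[1,4],[14,14],[16,19],[28,0]]
[[1,19],[4,4],[14,14],[16,19],[28,0]]
[[1,19],[4,4],[14,14],[16,19],[28,0],[42,11],[46,0]]
[[1,19],[4,4],[14,14],[16,19],[28,0],[42,11],[46,0]]
[[1,19],[4,8],[14,14],[16,19],[28,0],[42,11],[46,0]]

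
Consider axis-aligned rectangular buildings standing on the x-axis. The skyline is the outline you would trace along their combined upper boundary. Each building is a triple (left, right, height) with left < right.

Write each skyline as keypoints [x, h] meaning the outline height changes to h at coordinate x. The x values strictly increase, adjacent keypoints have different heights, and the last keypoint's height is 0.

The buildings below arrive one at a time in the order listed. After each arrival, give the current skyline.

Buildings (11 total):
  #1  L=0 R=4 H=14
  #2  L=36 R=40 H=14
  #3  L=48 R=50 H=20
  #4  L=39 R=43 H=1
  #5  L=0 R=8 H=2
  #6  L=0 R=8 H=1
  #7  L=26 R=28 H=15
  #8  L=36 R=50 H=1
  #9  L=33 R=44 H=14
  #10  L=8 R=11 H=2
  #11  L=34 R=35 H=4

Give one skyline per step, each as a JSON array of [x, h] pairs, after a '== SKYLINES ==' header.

== SKYLINES ==
[[0,14],[4,0]]
[[0,14],[4,0],[36,14],[40,0]]
[[0,14],[4,0],[36,14],[40,0],[48,20],[50,0]]
[[0,14],[4,0],[36,14],[40,1],[43,0],[48,20],[50,0]]
[[0,14],[4,2],[8,0],[36,14],[40,1],[43,0],[48,20],[50,0]]
[[0,14],[4,2],[8,0],[36,14],[40,1],[43,0],[48,20],[50,0]]
[[0,14],[4,2],[8,0],[26,15],[28,0],[36,14],[40,1],[43,0],[48,20],[50,0]]
[[0,14],[4,2],[8,0],[26,15],[28,0],[36,14],[40,1],[48,20],[50,0]]
[[0,14],[4,2],[8,0],[26,15],[28,0],[33,14],[44,1],[48,20],[50,0]]
[[0,14],[4,2],[11,0],[26,15],[28,0],[33,14],[44,1],[48,20],[50,0]]
[[0,14],[4,2],[11,0],[26,15],[28,0],[33,14],[44,1],[48,20],[50,0]]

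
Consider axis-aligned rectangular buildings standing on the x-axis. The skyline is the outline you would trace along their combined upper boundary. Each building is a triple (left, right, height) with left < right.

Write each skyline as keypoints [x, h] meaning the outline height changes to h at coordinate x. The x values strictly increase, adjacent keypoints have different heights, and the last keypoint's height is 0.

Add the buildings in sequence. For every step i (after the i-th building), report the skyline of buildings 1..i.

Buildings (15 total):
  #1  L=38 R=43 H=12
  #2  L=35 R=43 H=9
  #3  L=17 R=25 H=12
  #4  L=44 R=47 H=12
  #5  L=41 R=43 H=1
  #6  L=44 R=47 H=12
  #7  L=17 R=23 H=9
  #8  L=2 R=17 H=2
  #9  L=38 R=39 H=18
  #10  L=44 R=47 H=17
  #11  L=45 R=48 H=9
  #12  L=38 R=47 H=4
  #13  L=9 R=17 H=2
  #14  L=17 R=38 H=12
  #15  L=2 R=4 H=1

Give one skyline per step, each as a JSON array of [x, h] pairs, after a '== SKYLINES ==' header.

== SKYLINES ==
[[38,12],[43,0]]
[[35,9],[38,12],[43,0]]
[[17,12],[25,0],[35,9],[38,12],[43,0]]
[[17,12],[25,0],[35,9],[38,12],[43,0],[44,12],[47,0]]
[[17,12],[25,0],[35,9],[38,12],[43,0],[44,12],[47,0]]
[[17,12],[25,0],[35,9],[38,12],[43,0],[44,12],[47,0]]
[[17,12],[25,0],[35,9],[38,12],[43,0],[44,12],[47,0]]
[[2,2],[17,12],[25,0],[35,9],[38,12],[43,0],[44,12],[47,0]]
[[2,2],[17,12],[25,0],[35,9],[38,18],[39,12],[43,0],[44,12],[47,0]]
[[2,2],[17,12],[25,0],[35,9],[38,18],[39,12],[43,0],[44,17],[47,0]]
[[2,2],[17,12],[25,0],[35,9],[38,18],[39,12],[43,0],[44,17],[47,9],[48,0]]
[[2,2],[17,12],[25,0],[35,9],[38,18],[39,12],[43,4],[44,17],[47,9],[48,0]]
[[2,2],[17,12],[25,0],[35,9],[38,18],[39,12],[43,4],[44,17],[47,9],[48,0]]
[[2,2],[17,12],[38,18],[39,12],[43,4],[44,17],[47,9],[48,0]]
[[2,2],[17,12],[38,18],[39,12],[43,4],[44,17],[47,9],[48,0]]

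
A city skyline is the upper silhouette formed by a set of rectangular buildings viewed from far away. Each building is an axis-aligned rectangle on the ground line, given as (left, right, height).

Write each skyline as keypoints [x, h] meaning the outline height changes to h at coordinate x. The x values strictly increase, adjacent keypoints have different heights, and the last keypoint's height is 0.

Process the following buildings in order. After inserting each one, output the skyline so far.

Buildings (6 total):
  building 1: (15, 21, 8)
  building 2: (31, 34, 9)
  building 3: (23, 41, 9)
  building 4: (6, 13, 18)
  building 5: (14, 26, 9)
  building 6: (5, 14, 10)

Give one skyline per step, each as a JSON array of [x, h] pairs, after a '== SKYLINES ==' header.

== SKYLINES ==
[[15,8],[21,0]]
[[15,8],[21,0],[31,9],[34,0]]
[[15,8],[21,0],[23,9],[41,0]]
[[6,18],[13,0],[15,8],[21,0],[23,9],[41,0]]
[[6,18],[13,0],[14,9],[41,0]]
[[5,10],[6,18],[13,10],[14,9],[41,0]]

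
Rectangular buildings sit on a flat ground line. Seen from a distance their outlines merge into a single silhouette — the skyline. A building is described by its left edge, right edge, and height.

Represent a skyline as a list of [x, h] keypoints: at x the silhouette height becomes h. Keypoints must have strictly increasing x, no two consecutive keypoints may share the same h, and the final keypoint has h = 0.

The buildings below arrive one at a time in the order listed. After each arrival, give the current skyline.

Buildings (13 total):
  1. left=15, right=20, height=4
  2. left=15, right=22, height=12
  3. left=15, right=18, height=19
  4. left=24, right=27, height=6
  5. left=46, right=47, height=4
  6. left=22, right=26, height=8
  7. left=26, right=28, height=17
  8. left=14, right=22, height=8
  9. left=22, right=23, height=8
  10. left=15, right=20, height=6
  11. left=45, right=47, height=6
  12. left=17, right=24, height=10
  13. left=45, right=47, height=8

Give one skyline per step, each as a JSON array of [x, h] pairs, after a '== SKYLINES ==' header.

== SKYLINES ==
[[15,4],[20,0]]
[[15,12],[22,0]]
[[15,19],[18,12],[22,0]]
[[15,19],[18,12],[22,0],[24,6],[27,0]]
[[15,19],[18,12],[22,0],[24,6],[27,0],[46,4],[47,0]]
[[15,19],[18,12],[22,8],[26,6],[27,0],[46,4],[47,0]]
[[15,19],[18,12],[22,8],[26,17],[28,0],[46,4],[47,0]]
[[14,8],[15,19],[18,12],[22,8],[26,17],[28,0],[46,4],[47,0]]
[[14,8],[15,19],[18,12],[22,8],[26,17],[28,0],[46,4],[47,0]]
[[14,8],[15,19],[18,12],[22,8],[26,17],[28,0],[46,4],[47,0]]
[[14,8],[15,19],[18,12],[22,8],[26,17],[28,0],[45,6],[47,0]]
[[14,8],[15,19],[18,12],[22,10],[24,8],[26,17],[28,0],[45,6],[47,0]]
[[14,8],[15,19],[18,12],[22,10],[24,8],[26,17],[28,0],[45,8],[47,0]]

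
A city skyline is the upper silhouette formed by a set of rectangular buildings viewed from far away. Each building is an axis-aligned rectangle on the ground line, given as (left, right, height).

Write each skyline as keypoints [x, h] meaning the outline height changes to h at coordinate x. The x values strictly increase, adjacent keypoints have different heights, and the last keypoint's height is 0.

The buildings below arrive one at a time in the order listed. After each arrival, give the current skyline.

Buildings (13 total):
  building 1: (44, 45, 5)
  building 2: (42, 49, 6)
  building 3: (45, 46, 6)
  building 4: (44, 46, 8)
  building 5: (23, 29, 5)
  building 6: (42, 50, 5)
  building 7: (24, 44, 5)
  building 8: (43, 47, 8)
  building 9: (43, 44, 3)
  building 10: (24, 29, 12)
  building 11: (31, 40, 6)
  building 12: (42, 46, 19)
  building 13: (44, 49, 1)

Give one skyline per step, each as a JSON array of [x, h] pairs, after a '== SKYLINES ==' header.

== SKYLINES ==
[[44,5],[45,0]]
[[42,6],[49,0]]
[[42,6],[49,0]]
[[42,6],[44,8],[46,6],[49,0]]
[[23,5],[29,0],[42,6],[44,8],[46,6],[49,0]]
[[23,5],[29,0],[42,6],[44,8],[46,6],[49,5],[50,0]]
[[23,5],[42,6],[44,8],[46,6],[49,5],[50,0]]
[[23,5],[42,6],[43,8],[47,6],[49,5],[50,0]]
[[23,5],[42,6],[43,8],[47,6],[49,5],[50,0]]
[[23,5],[24,12],[29,5],[42,6],[43,8],[47,6],[49,5],[50,0]]
[[23,5],[24,12],[29,5],[31,6],[40,5],[42,6],[43,8],[47,6],[49,5],[50,0]]
[[23,5],[24,12],[29,5],[31,6],[40,5],[42,19],[46,8],[47,6],[49,5],[50,0]]
[[23,5],[24,12],[29,5],[31,6],[40,5],[42,19],[46,8],[47,6],[49,5],[50,0]]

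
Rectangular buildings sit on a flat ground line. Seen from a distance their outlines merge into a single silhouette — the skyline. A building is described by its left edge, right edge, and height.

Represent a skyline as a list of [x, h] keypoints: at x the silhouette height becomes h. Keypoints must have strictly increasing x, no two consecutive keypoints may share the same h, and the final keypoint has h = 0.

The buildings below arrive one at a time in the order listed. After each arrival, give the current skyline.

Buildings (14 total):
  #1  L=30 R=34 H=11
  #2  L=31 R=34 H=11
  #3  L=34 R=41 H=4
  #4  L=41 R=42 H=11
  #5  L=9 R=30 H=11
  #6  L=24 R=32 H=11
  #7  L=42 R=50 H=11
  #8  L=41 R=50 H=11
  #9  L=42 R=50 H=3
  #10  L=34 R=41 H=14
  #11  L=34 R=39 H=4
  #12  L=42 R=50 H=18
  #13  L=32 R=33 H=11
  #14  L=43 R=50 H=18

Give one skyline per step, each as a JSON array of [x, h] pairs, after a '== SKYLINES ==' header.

== SKYLINES ==
[[30,11],[34,0]]
[[30,11],[34,0]]
[[30,11],[34,4],[41,0]]
[[30,11],[34,4],[41,11],[42,0]]
[[9,11],[34,4],[41,11],[42,0]]
[[9,11],[34,4],[41,11],[42,0]]
[[9,11],[34,4],[41,11],[50,0]]
[[9,11],[34,4],[41,11],[50,0]]
[[9,11],[34,4],[41,11],[50,0]]
[[9,11],[34,14],[41,11],[50,0]]
[[9,11],[34,14],[41,11],[50,0]]
[[9,11],[34,14],[41,11],[42,18],[50,0]]
[[9,11],[34,14],[41,11],[42,18],[50,0]]
[[9,11],[34,14],[41,11],[42,18],[50,0]]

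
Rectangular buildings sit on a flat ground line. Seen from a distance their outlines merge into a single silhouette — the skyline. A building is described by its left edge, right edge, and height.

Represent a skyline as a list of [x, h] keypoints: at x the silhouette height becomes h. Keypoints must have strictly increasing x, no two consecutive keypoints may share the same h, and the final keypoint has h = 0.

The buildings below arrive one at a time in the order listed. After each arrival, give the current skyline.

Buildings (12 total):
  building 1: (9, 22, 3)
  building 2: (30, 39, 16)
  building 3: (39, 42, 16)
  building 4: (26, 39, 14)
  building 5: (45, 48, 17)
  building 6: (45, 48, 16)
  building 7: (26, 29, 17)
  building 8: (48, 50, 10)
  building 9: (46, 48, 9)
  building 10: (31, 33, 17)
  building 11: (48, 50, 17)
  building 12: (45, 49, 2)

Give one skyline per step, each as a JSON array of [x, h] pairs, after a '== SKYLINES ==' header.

== SKYLINES ==
[[9,3],[22,0]]
[[9,3],[22,0],[30,16],[39,0]]
[[9,3],[22,0],[30,16],[42,0]]
[[9,3],[22,0],[26,14],[30,16],[42,0]]
[[9,3],[22,0],[26,14],[30,16],[42,0],[45,17],[48,0]]
[[9,3],[22,0],[26,14],[30,16],[42,0],[45,17],[48,0]]
[[9,3],[22,0],[26,17],[29,14],[30,16],[42,0],[45,17],[48,0]]
[[9,3],[22,0],[26,17],[29,14],[30,16],[42,0],[45,17],[48,10],[50,0]]
[[9,3],[22,0],[26,17],[29,14],[30,16],[42,0],[45,17],[48,10],[50,0]]
[[9,3],[22,0],[26,17],[29,14],[30,16],[31,17],[33,16],[42,0],[45,17],[48,10],[50,0]]
[[9,3],[22,0],[26,17],[29,14],[30,16],[31,17],[33,16],[42,0],[45,17],[50,0]]
[[9,3],[22,0],[26,17],[29,14],[30,16],[31,17],[33,16],[42,0],[45,17],[50,0]]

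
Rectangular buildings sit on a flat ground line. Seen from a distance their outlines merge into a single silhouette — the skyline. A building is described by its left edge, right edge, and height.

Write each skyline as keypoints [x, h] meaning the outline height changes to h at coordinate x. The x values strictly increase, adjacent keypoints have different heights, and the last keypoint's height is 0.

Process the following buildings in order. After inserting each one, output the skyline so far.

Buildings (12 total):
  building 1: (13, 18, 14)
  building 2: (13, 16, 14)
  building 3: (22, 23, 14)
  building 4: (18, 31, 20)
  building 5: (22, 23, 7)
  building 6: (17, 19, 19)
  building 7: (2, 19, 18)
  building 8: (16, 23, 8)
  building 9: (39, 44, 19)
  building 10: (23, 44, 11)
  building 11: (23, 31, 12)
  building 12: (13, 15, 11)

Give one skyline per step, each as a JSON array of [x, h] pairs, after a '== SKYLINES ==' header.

== SKYLINES ==
[[13,14],[18,0]]
[[13,14],[18,0]]
[[13,14],[18,0],[22,14],[23,0]]
[[13,14],[18,20],[31,0]]
[[13,14],[18,20],[31,0]]
[[13,14],[17,19],[18,20],[31,0]]
[[2,18],[17,19],[18,20],[31,0]]
[[2,18],[17,19],[18,20],[31,0]]
[[2,18],[17,19],[18,20],[31,0],[39,19],[44,0]]
[[2,18],[17,19],[18,20],[31,11],[39,19],[44,0]]
[[2,18],[17,19],[18,20],[31,11],[39,19],[44,0]]
[[2,18],[17,19],[18,20],[31,11],[39,19],[44,0]]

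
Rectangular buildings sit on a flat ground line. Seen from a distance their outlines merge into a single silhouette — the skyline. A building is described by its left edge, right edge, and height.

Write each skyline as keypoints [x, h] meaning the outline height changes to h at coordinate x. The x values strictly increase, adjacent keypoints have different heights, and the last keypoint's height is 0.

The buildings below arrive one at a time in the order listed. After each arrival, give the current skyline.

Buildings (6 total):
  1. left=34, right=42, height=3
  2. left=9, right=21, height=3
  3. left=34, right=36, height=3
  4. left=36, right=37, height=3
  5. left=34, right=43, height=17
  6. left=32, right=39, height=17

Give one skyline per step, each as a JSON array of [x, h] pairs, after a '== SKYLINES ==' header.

== SKYLINES ==
[[34,3],[42,0]]
[[9,3],[21,0],[34,3],[42,0]]
[[9,3],[21,0],[34,3],[42,0]]
[[9,3],[21,0],[34,3],[42,0]]
[[9,3],[21,0],[34,17],[43,0]]
[[9,3],[21,0],[32,17],[43,0]]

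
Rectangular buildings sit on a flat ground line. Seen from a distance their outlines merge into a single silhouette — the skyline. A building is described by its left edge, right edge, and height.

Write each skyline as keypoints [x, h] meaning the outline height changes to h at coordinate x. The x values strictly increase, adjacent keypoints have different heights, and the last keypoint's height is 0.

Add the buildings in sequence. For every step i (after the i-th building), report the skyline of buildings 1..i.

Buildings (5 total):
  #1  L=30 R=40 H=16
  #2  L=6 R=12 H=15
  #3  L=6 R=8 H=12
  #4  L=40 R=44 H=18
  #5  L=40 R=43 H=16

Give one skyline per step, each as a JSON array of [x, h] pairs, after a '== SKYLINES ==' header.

== SKYLINES ==
[[30,16],[40,0]]
[[6,15],[12,0],[30,16],[40,0]]
[[6,15],[12,0],[30,16],[40,0]]
[[6,15],[12,0],[30,16],[40,18],[44,0]]
[[6,15],[12,0],[30,16],[40,18],[44,0]]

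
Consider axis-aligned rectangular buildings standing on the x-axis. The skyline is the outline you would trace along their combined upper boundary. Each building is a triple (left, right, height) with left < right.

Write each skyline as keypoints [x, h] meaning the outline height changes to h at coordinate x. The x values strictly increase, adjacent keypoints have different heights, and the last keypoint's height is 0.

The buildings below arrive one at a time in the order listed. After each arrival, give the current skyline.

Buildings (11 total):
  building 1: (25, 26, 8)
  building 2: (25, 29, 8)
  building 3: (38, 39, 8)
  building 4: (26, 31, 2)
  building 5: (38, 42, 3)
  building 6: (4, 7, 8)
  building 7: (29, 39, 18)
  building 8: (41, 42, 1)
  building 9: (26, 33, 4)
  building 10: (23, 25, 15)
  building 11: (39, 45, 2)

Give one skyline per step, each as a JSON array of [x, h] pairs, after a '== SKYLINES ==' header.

== SKYLINES ==
[[25,8],[26,0]]
[[25,8],[29,0]]
[[25,8],[29,0],[38,8],[39,0]]
[[25,8],[29,2],[31,0],[38,8],[39,0]]
[[25,8],[29,2],[31,0],[38,8],[39,3],[42,0]]
[[4,8],[7,0],[25,8],[29,2],[31,0],[38,8],[39,3],[42,0]]
[[4,8],[7,0],[25,8],[29,18],[39,3],[42,0]]
[[4,8],[7,0],[25,8],[29,18],[39,3],[42,0]]
[[4,8],[7,0],[25,8],[29,18],[39,3],[42,0]]
[[4,8],[7,0],[23,15],[25,8],[29,18],[39,3],[42,0]]
[[4,8],[7,0],[23,15],[25,8],[29,18],[39,3],[42,2],[45,0]]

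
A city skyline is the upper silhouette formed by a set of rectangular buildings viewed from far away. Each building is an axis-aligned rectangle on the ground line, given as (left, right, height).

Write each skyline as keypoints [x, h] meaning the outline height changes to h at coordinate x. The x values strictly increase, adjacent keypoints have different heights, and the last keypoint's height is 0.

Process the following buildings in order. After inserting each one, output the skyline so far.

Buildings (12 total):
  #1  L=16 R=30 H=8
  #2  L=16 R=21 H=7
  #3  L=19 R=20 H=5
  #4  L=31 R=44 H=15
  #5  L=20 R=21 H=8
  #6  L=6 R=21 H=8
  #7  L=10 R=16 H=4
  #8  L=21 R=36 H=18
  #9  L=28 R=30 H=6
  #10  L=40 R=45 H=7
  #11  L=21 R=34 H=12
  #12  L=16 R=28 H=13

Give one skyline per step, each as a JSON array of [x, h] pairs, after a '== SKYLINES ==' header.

== SKYLINES ==
[[16,8],[30,0]]
[[16,8],[30,0]]
[[16,8],[30,0]]
[[16,8],[30,0],[31,15],[44,0]]
[[16,8],[30,0],[31,15],[44,0]]
[[6,8],[30,0],[31,15],[44,0]]
[[6,8],[30,0],[31,15],[44,0]]
[[6,8],[21,18],[36,15],[44,0]]
[[6,8],[21,18],[36,15],[44,0]]
[[6,8],[21,18],[36,15],[44,7],[45,0]]
[[6,8],[21,18],[36,15],[44,7],[45,0]]
[[6,8],[16,13],[21,18],[36,15],[44,7],[45,0]]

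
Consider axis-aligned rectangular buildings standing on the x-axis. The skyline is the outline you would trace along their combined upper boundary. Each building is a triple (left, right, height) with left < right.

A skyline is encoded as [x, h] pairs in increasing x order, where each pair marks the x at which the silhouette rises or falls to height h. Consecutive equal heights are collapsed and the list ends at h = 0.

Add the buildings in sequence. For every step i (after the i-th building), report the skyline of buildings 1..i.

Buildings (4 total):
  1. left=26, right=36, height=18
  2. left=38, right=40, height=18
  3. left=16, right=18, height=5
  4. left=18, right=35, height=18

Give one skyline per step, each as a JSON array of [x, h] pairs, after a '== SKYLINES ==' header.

== SKYLINES ==
[[26,18],[36,0]]
[[26,18],[36,0],[38,18],[40,0]]
[[16,5],[18,0],[26,18],[36,0],[38,18],[40,0]]
[[16,5],[18,18],[36,0],[38,18],[40,0]]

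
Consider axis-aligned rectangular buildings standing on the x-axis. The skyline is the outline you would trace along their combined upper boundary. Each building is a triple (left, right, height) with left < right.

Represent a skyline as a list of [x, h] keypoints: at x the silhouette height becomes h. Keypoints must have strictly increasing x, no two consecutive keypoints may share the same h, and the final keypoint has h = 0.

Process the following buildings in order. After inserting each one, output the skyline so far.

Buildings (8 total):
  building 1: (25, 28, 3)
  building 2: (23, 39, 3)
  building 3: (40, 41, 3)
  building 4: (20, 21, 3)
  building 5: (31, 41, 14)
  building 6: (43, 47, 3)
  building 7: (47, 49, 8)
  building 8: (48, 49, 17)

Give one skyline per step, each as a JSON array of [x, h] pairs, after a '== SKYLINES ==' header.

== SKYLINES ==
[[25,3],[28,0]]
[[23,3],[39,0]]
[[23,3],[39,0],[40,3],[41,0]]
[[20,3],[21,0],[23,3],[39,0],[40,3],[41,0]]
[[20,3],[21,0],[23,3],[31,14],[41,0]]
[[20,3],[21,0],[23,3],[31,14],[41,0],[43,3],[47,0]]
[[20,3],[21,0],[23,3],[31,14],[41,0],[43,3],[47,8],[49,0]]
[[20,3],[21,0],[23,3],[31,14],[41,0],[43,3],[47,8],[48,17],[49,0]]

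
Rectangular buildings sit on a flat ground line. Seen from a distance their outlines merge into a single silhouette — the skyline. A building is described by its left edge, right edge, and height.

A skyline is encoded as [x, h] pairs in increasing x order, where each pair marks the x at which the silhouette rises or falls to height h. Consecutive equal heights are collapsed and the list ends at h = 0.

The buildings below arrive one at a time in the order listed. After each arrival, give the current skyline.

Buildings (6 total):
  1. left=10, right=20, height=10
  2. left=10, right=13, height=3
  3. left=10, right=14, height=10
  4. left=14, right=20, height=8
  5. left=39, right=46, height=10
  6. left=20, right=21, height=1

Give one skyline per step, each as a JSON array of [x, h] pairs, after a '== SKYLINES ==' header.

== SKYLINES ==
[[10,10],[20,0]]
[[10,10],[20,0]]
[[10,10],[20,0]]
[[10,10],[20,0]]
[[10,10],[20,0],[39,10],[46,0]]
[[10,10],[20,1],[21,0],[39,10],[46,0]]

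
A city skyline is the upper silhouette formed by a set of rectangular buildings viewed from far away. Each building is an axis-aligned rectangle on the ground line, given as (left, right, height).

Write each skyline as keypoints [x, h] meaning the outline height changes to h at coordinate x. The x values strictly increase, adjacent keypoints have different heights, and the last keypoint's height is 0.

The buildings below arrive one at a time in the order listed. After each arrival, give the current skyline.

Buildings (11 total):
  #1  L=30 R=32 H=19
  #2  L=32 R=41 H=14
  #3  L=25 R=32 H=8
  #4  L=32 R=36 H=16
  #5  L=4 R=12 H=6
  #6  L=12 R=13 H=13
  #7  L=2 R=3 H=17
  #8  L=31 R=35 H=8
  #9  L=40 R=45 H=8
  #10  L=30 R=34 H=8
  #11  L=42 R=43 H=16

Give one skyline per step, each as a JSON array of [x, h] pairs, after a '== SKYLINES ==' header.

== SKYLINES ==
[[30,19],[32,0]]
[[30,19],[32,14],[41,0]]
[[25,8],[30,19],[32,14],[41,0]]
[[25,8],[30,19],[32,16],[36,14],[41,0]]
[[4,6],[12,0],[25,8],[30,19],[32,16],[36,14],[41,0]]
[[4,6],[12,13],[13,0],[25,8],[30,19],[32,16],[36,14],[41,0]]
[[2,17],[3,0],[4,6],[12,13],[13,0],[25,8],[30,19],[32,16],[36,14],[41,0]]
[[2,17],[3,0],[4,6],[12,13],[13,0],[25,8],[30,19],[32,16],[36,14],[41,0]]
[[2,17],[3,0],[4,6],[12,13],[13,0],[25,8],[30,19],[32,16],[36,14],[41,8],[45,0]]
[[2,17],[3,0],[4,6],[12,13],[13,0],[25,8],[30,19],[32,16],[36,14],[41,8],[45,0]]
[[2,17],[3,0],[4,6],[12,13],[13,0],[25,8],[30,19],[32,16],[36,14],[41,8],[42,16],[43,8],[45,0]]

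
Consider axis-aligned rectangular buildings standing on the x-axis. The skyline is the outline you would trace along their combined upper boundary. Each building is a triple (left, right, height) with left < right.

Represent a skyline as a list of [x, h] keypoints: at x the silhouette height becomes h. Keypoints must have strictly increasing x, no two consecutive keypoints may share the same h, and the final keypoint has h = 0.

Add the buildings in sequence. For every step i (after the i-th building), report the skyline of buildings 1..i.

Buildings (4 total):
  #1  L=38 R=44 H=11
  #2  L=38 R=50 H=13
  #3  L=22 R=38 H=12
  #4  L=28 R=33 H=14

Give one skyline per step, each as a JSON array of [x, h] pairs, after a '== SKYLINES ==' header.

== SKYLINES ==
[[38,11],[44,0]]
[[38,13],[50,0]]
[[22,12],[38,13],[50,0]]
[[22,12],[28,14],[33,12],[38,13],[50,0]]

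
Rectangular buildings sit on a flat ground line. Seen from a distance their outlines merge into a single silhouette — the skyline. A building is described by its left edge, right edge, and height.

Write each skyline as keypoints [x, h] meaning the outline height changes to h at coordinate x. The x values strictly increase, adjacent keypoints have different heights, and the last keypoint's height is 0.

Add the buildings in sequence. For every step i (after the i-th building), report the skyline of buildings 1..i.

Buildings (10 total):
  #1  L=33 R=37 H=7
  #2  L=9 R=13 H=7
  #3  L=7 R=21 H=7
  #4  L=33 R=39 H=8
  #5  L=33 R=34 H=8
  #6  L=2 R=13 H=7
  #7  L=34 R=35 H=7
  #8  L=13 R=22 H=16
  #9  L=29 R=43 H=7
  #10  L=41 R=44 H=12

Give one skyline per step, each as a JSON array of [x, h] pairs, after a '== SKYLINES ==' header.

== SKYLINES ==
[[33,7],[37,0]]
[[9,7],[13,0],[33,7],[37,0]]
[[7,7],[21,0],[33,7],[37,0]]
[[7,7],[21,0],[33,8],[39,0]]
[[7,7],[21,0],[33,8],[39,0]]
[[2,7],[21,0],[33,8],[39,0]]
[[2,7],[21,0],[33,8],[39,0]]
[[2,7],[13,16],[22,0],[33,8],[39,0]]
[[2,7],[13,16],[22,0],[29,7],[33,8],[39,7],[43,0]]
[[2,7],[13,16],[22,0],[29,7],[33,8],[39,7],[41,12],[44,0]]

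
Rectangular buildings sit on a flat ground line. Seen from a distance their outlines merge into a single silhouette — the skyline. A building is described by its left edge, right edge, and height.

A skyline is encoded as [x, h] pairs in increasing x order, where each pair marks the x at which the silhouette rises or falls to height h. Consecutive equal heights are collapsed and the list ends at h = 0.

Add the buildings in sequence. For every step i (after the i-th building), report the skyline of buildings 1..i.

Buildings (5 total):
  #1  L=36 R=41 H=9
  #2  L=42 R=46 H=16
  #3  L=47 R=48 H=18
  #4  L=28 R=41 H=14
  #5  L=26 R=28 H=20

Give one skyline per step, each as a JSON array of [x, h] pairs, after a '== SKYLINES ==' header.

== SKYLINES ==
[[36,9],[41,0]]
[[36,9],[41,0],[42,16],[46,0]]
[[36,9],[41,0],[42,16],[46,0],[47,18],[48,0]]
[[28,14],[41,0],[42,16],[46,0],[47,18],[48,0]]
[[26,20],[28,14],[41,0],[42,16],[46,0],[47,18],[48,0]]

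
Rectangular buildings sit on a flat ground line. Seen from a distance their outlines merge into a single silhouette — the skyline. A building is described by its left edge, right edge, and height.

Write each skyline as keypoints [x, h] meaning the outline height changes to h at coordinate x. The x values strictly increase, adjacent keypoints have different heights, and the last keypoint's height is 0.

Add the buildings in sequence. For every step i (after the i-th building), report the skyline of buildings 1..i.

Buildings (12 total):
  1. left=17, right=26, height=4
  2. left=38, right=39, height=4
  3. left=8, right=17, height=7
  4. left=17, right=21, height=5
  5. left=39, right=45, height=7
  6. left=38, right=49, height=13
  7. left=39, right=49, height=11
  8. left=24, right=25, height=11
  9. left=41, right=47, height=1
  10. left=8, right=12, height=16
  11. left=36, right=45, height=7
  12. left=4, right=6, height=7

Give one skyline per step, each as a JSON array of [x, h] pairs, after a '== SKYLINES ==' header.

== SKYLINES ==
[[17,4],[26,0]]
[[17,4],[26,0],[38,4],[39,0]]
[[8,7],[17,4],[26,0],[38,4],[39,0]]
[[8,7],[17,5],[21,4],[26,0],[38,4],[39,0]]
[[8,7],[17,5],[21,4],[26,0],[38,4],[39,7],[45,0]]
[[8,7],[17,5],[21,4],[26,0],[38,13],[49,0]]
[[8,7],[17,5],[21,4],[26,0],[38,13],[49,0]]
[[8,7],[17,5],[21,4],[24,11],[25,4],[26,0],[38,13],[49,0]]
[[8,7],[17,5],[21,4],[24,11],[25,4],[26,0],[38,13],[49,0]]
[[8,16],[12,7],[17,5],[21,4],[24,11],[25,4],[26,0],[38,13],[49,0]]
[[8,16],[12,7],[17,5],[21,4],[24,11],[25,4],[26,0],[36,7],[38,13],[49,0]]
[[4,7],[6,0],[8,16],[12,7],[17,5],[21,4],[24,11],[25,4],[26,0],[36,7],[38,13],[49,0]]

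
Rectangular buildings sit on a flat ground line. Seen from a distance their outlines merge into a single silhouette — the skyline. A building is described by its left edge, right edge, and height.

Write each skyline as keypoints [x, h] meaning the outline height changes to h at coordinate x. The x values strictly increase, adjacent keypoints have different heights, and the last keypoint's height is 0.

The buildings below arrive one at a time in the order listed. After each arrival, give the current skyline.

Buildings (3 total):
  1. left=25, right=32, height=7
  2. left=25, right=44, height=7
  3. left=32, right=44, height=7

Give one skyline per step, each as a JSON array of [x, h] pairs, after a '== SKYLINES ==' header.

== SKYLINES ==
[[25,7],[32,0]]
[[25,7],[44,0]]
[[25,7],[44,0]]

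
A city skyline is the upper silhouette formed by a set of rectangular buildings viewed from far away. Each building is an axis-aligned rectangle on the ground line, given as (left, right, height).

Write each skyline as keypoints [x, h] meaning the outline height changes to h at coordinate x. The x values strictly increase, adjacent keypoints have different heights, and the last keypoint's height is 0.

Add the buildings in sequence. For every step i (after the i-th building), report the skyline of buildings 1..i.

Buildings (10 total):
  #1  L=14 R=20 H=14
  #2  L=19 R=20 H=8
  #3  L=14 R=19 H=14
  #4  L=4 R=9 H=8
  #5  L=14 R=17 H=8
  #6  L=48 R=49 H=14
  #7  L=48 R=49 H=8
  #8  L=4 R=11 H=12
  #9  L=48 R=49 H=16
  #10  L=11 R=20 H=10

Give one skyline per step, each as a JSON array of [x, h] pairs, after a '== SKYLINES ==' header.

== SKYLINES ==
[[14,14],[20,0]]
[[14,14],[20,0]]
[[14,14],[20,0]]
[[4,8],[9,0],[14,14],[20,0]]
[[4,8],[9,0],[14,14],[20,0]]
[[4,8],[9,0],[14,14],[20,0],[48,14],[49,0]]
[[4,8],[9,0],[14,14],[20,0],[48,14],[49,0]]
[[4,12],[11,0],[14,14],[20,0],[48,14],[49,0]]
[[4,12],[11,0],[14,14],[20,0],[48,16],[49,0]]
[[4,12],[11,10],[14,14],[20,0],[48,16],[49,0]]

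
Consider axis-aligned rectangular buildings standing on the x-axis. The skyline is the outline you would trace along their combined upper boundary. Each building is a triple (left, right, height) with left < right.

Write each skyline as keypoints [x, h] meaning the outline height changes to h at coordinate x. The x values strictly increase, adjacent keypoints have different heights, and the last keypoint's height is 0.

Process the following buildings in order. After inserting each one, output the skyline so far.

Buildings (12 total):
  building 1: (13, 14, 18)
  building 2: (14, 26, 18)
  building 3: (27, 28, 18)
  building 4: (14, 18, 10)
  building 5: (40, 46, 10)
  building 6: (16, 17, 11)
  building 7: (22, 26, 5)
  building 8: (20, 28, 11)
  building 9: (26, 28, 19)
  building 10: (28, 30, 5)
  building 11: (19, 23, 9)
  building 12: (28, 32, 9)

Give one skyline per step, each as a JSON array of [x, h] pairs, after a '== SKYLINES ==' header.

== SKYLINES ==
[[13,18],[14,0]]
[[13,18],[26,0]]
[[13,18],[26,0],[27,18],[28,0]]
[[13,18],[26,0],[27,18],[28,0]]
[[13,18],[26,0],[27,18],[28,0],[40,10],[46,0]]
[[13,18],[26,0],[27,18],[28,0],[40,10],[46,0]]
[[13,18],[26,0],[27,18],[28,0],[40,10],[46,0]]
[[13,18],[26,11],[27,18],[28,0],[40,10],[46,0]]
[[13,18],[26,19],[28,0],[40,10],[46,0]]
[[13,18],[26,19],[28,5],[30,0],[40,10],[46,0]]
[[13,18],[26,19],[28,5],[30,0],[40,10],[46,0]]
[[13,18],[26,19],[28,9],[32,0],[40,10],[46,0]]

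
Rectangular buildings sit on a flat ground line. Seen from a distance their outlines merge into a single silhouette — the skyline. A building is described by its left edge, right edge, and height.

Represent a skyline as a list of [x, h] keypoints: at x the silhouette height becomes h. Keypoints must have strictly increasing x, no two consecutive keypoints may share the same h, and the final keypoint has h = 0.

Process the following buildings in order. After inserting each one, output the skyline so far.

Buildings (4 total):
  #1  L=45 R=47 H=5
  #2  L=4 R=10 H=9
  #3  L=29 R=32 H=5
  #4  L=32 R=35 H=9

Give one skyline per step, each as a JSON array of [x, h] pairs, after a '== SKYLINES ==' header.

== SKYLINES ==
[[45,5],[47,0]]
[[4,9],[10,0],[45,5],[47,0]]
[[4,9],[10,0],[29,5],[32,0],[45,5],[47,0]]
[[4,9],[10,0],[29,5],[32,9],[35,0],[45,5],[47,0]]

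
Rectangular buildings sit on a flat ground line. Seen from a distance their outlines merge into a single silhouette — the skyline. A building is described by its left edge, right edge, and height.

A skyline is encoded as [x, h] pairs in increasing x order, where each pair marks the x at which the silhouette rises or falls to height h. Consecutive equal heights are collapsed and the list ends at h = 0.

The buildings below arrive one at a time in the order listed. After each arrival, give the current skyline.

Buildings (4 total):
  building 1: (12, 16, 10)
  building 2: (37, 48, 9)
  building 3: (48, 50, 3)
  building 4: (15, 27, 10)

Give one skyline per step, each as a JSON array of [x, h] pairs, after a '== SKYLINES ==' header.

== SKYLINES ==
[[12,10],[16,0]]
[[12,10],[16,0],[37,9],[48,0]]
[[12,10],[16,0],[37,9],[48,3],[50,0]]
[[12,10],[27,0],[37,9],[48,3],[50,0]]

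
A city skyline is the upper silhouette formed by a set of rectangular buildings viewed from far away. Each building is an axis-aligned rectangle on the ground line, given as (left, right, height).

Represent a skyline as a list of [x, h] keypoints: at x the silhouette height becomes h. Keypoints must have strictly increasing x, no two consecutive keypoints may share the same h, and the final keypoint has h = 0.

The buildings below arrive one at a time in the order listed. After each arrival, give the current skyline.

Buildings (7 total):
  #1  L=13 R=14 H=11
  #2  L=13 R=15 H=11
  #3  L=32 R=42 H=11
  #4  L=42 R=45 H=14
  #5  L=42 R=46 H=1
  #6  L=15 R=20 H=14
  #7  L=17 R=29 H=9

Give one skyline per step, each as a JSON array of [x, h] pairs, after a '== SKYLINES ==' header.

== SKYLINES ==
[[13,11],[14,0]]
[[13,11],[15,0]]
[[13,11],[15,0],[32,11],[42,0]]
[[13,11],[15,0],[32,11],[42,14],[45,0]]
[[13,11],[15,0],[32,11],[42,14],[45,1],[46,0]]
[[13,11],[15,14],[20,0],[32,11],[42,14],[45,1],[46,0]]
[[13,11],[15,14],[20,9],[29,0],[32,11],[42,14],[45,1],[46,0]]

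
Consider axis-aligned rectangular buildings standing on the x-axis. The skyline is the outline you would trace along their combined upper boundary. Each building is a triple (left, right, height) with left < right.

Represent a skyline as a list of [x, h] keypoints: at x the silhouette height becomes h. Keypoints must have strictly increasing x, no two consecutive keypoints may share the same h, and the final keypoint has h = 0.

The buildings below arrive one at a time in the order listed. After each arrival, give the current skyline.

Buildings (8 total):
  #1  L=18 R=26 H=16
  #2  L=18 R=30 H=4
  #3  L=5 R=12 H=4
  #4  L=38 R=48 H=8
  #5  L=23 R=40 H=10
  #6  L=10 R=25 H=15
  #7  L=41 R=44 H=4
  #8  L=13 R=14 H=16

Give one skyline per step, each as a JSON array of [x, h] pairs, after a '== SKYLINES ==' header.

== SKYLINES ==
[[18,16],[26,0]]
[[18,16],[26,4],[30,0]]
[[5,4],[12,0],[18,16],[26,4],[30,0]]
[[5,4],[12,0],[18,16],[26,4],[30,0],[38,8],[48,0]]
[[5,4],[12,0],[18,16],[26,10],[40,8],[48,0]]
[[5,4],[10,15],[18,16],[26,10],[40,8],[48,0]]
[[5,4],[10,15],[18,16],[26,10],[40,8],[48,0]]
[[5,4],[10,15],[13,16],[14,15],[18,16],[26,10],[40,8],[48,0]]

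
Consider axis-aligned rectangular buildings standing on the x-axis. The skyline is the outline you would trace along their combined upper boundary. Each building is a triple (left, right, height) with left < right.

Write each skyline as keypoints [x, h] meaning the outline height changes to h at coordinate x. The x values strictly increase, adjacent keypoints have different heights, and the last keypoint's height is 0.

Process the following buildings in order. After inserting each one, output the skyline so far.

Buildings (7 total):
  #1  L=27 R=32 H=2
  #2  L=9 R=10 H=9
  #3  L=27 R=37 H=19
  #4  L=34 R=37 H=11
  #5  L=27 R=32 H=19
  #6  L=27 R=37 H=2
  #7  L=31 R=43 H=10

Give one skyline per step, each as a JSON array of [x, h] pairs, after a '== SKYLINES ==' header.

== SKYLINES ==
[[27,2],[32,0]]
[[9,9],[10,0],[27,2],[32,0]]
[[9,9],[10,0],[27,19],[37,0]]
[[9,9],[10,0],[27,19],[37,0]]
[[9,9],[10,0],[27,19],[37,0]]
[[9,9],[10,0],[27,19],[37,0]]
[[9,9],[10,0],[27,19],[37,10],[43,0]]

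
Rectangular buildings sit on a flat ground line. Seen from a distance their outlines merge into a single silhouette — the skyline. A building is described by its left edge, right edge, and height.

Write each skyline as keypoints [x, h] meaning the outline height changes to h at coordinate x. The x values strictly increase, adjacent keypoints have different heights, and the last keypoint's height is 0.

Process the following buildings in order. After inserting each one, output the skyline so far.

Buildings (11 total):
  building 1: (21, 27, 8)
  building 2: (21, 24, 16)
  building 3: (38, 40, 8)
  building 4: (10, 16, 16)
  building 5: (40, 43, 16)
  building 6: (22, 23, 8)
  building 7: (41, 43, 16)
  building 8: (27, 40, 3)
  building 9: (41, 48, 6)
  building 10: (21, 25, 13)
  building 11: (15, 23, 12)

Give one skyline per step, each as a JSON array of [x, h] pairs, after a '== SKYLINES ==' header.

== SKYLINES ==
[[21,8],[27,0]]
[[21,16],[24,8],[27,0]]
[[21,16],[24,8],[27,0],[38,8],[40,0]]
[[10,16],[16,0],[21,16],[24,8],[27,0],[38,8],[40,0]]
[[10,16],[16,0],[21,16],[24,8],[27,0],[38,8],[40,16],[43,0]]
[[10,16],[16,0],[21,16],[24,8],[27,0],[38,8],[40,16],[43,0]]
[[10,16],[16,0],[21,16],[24,8],[27,0],[38,8],[40,16],[43,0]]
[[10,16],[16,0],[21,16],[24,8],[27,3],[38,8],[40,16],[43,0]]
[[10,16],[16,0],[21,16],[24,8],[27,3],[38,8],[40,16],[43,6],[48,0]]
[[10,16],[16,0],[21,16],[24,13],[25,8],[27,3],[38,8],[40,16],[43,6],[48,0]]
[[10,16],[16,12],[21,16],[24,13],[25,8],[27,3],[38,8],[40,16],[43,6],[48,0]]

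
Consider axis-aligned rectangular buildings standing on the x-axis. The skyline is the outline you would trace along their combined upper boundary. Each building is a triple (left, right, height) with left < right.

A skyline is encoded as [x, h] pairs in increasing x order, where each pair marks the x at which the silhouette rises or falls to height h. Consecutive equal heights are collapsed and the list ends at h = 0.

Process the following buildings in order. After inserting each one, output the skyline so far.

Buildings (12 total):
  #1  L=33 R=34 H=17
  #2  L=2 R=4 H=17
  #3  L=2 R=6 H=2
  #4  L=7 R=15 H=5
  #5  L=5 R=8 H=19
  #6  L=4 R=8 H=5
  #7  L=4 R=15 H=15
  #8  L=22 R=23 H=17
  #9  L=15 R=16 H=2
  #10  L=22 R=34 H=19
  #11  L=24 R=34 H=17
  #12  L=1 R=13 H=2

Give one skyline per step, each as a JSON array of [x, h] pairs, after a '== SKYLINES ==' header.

== SKYLINES ==
[[33,17],[34,0]]
[[2,17],[4,0],[33,17],[34,0]]
[[2,17],[4,2],[6,0],[33,17],[34,0]]
[[2,17],[4,2],[6,0],[7,5],[15,0],[33,17],[34,0]]
[[2,17],[4,2],[5,19],[8,5],[15,0],[33,17],[34,0]]
[[2,17],[4,5],[5,19],[8,5],[15,0],[33,17],[34,0]]
[[2,17],[4,15],[5,19],[8,15],[15,0],[33,17],[34,0]]
[[2,17],[4,15],[5,19],[8,15],[15,0],[22,17],[23,0],[33,17],[34,0]]
[[2,17],[4,15],[5,19],[8,15],[15,2],[16,0],[22,17],[23,0],[33,17],[34,0]]
[[2,17],[4,15],[5,19],[8,15],[15,2],[16,0],[22,19],[34,0]]
[[2,17],[4,15],[5,19],[8,15],[15,2],[16,0],[22,19],[34,0]]
[[1,2],[2,17],[4,15],[5,19],[8,15],[15,2],[16,0],[22,19],[34,0]]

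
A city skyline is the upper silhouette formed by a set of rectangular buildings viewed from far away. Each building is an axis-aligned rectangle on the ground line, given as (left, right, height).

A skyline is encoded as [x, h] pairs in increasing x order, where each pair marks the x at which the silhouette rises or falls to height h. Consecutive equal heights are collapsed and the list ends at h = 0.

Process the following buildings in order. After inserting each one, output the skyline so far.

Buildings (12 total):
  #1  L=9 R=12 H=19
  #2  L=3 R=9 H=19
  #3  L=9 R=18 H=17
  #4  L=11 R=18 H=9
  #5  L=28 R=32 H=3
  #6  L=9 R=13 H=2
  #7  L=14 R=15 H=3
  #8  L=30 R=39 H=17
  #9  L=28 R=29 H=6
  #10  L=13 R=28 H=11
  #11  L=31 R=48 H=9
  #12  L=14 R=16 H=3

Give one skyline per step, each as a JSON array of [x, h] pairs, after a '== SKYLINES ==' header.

== SKYLINES ==
[[9,19],[12,0]]
[[3,19],[12,0]]
[[3,19],[12,17],[18,0]]
[[3,19],[12,17],[18,0]]
[[3,19],[12,17],[18,0],[28,3],[32,0]]
[[3,19],[12,17],[18,0],[28,3],[32,0]]
[[3,19],[12,17],[18,0],[28,3],[32,0]]
[[3,19],[12,17],[18,0],[28,3],[30,17],[39,0]]
[[3,19],[12,17],[18,0],[28,6],[29,3],[30,17],[39,0]]
[[3,19],[12,17],[18,11],[28,6],[29,3],[30,17],[39,0]]
[[3,19],[12,17],[18,11],[28,6],[29,3],[30,17],[39,9],[48,0]]
[[3,19],[12,17],[18,11],[28,6],[29,3],[30,17],[39,9],[48,0]]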